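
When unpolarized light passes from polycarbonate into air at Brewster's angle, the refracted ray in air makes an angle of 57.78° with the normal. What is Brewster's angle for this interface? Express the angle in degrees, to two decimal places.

θ_B ≈ 32.22°

Brewster's condition makes the reflected and refracted beams perpendicular: θ_B + θ_t = 90°.
θ_B = 90° − 57.78° = 32.22°.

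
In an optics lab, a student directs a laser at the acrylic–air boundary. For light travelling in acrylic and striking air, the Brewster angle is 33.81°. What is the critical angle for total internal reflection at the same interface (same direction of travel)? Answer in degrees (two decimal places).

θ_c ≈ 42.04°

tan θ_B = n₂/n₁ = tan 33.81° = 0.6697.
Total internal reflection: sin θ_c = n₂/n₁ = 0.6697.
θ_c = arcsin(0.6697) = 42.04°.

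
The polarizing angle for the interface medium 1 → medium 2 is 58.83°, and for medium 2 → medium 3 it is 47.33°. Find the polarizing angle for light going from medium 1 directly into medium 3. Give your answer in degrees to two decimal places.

θ_B ≈ 60.86°

n₂/n₁ = tan 58.83° = 1.6531 and n₃/n₂ = tan 47.33° = 1.0848.
So n₃/n₁ = (n₂/n₁)(n₃/n₂) = 1.6531 × 1.0848 = 1.7934.
θ_B(1→3) = arctan(1.7934) = 60.86°.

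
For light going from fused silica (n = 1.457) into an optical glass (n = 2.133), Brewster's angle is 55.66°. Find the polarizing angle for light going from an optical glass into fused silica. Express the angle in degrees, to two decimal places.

The two Brewster angles are complementary: θ_B' = 90° − θ_B = 90° − 55.66° = 34.34°.

θ_B' ≈ 34.34°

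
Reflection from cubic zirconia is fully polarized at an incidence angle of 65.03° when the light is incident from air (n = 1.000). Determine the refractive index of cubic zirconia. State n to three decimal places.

n ≈ 2.147

Brewster's law: tan θ_B = n₂/n₁ (light incident in air, refracted into cubic zirconia).
n₂ = n₁ tan θ_B = 1.000 × tan 65.03° = 2.147.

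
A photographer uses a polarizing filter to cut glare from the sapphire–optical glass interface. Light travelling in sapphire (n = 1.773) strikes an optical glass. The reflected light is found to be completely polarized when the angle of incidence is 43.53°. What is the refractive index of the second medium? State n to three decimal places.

n ≈ 1.684

Full polarization of the reflected beam means tan θ_B = n₂/n₁, where n₁ is the incident medium (sapphire).
n₂ = n₁ tan θ_B = 1.773 × tan 43.53° = 1.684.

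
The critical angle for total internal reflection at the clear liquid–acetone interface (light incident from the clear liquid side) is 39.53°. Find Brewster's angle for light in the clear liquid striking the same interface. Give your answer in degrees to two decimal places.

θ_B ≈ 32.48°

sin θ_c = n₂/n₁, so n₂/n₁ = sin 39.53° = 0.6365.
Brewster: tan θ_B = n₂/n₁ = 0.6365.
θ_B = arctan(0.6365) = 32.48°.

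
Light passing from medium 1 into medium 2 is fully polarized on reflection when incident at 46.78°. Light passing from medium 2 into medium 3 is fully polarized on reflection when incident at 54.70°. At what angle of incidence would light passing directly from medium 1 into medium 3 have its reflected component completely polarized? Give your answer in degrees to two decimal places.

θ_B ≈ 56.36°

Each Brewster angle gives a ratio: n₂/n₁ = tan 46.78° = 1.0641, n₃/n₂ = tan 54.70° = 1.4124.
n₃/n₁ = 1.5029. Then tan θ_B(1→3) = n₃/n₁, so θ_B(1→3) = arctan(1.5029) = 56.36°.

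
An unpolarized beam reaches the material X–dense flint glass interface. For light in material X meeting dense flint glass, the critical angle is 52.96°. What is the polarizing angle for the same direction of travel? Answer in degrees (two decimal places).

θ_B ≈ 38.60°

At the critical angle sin θ_c = n₂/n₁, giving n₂/n₁ = sin 52.96° = 0.7982.
Then tan θ_B = n₂/n₁ = 0.7982, so θ_B = arctan 0.7982 = 38.60°.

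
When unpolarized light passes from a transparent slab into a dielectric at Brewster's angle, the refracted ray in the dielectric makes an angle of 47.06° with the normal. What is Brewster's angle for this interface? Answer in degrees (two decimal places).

At Brewster's angle the reflected and refracted rays are perpendicular, so θ_B + θ_t = 90°.
So θ_B = 90° − θ_t = 90° − 47.06° = 42.94°.

θ_B ≈ 42.94°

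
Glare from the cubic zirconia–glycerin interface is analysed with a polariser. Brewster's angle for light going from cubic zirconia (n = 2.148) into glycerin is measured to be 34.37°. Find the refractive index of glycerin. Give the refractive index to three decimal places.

n ≈ 1.469

Brewster's law: tan θ_B = n₂/n₁ (light incident in cubic zirconia, refracted into glycerin).
n₂ = n₁ tan θ_B = 2.148 × tan 34.37° = 1.469.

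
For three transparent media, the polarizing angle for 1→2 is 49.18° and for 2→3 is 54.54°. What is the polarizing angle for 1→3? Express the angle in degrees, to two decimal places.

Each Brewster angle gives a ratio: n₂/n₁ = tan 49.18° = 1.1577, n₃/n₂ = tan 54.54° = 1.4040.
Multiplying, n₃/n₁ = 1.1577 × 1.4040 = 1.6254, and θ_B(1→3) = arctan 1.6254 = 58.40°.

θ_B ≈ 58.40°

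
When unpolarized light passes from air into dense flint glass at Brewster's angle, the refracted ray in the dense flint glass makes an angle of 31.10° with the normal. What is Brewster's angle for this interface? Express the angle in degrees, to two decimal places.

θ_B ≈ 58.90°

Brewster's condition makes the reflected and refracted beams perpendicular: θ_B + θ_t = 90°.
So θ_B = 90° − θ_t = 90° − 31.10° = 58.90°.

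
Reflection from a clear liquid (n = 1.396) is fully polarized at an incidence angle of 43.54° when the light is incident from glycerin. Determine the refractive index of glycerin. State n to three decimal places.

At the Brewster angle, tan θ_B = n₂/n₁ with n₁ on the incident side (glycerin) and n₂ on the transmitted side (a clear liquid).
n₁ = n₂ / tan θ_B = 1.396 / tan 43.54° = 1.469.

n ≈ 1.469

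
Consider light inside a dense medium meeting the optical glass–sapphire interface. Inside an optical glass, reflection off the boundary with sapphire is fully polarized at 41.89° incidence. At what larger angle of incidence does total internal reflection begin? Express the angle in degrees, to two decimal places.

θ_c ≈ 63.76°

n₂/n₁ = tan 41.89° = 0.8969; the critical angle satisfies sin θ_c = n₂/n₁.
θ_c = arcsin(0.8969) = 63.76°.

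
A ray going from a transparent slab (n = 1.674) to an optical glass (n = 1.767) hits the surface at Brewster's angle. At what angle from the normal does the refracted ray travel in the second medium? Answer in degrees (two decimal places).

θ_t ≈ 43.45°

First find Brewster's angle: tan θ_B = 1.767/1.674 = 1.0556, giving θ_B = 46.55°.
The refracted ray is perpendicular to the reflected ray, so θ_t = 90° − θ_B = 43.45°.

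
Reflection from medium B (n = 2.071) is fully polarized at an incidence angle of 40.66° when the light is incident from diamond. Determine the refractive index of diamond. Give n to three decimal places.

At Brewster's angle, tan θ_B = n₂/n₁ with n₁ on the incident side (diamond) and n₂ on the transmitted side (medium B).
n₁ = n₂ / tan θ_B = 2.071 / tan 40.66° = 2.411.

n ≈ 2.411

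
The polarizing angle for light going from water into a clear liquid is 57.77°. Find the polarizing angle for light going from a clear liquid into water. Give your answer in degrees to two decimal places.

The two Brewster angles are complementary: θ_B' = 90° − θ_B = 90° − 57.77° = 32.23°.

θ_B' ≈ 32.23°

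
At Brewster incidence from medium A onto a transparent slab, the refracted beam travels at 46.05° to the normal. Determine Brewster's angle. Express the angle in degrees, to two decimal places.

Brewster's condition makes the reflected and refracted beams perpendicular: θ_B + θ_t = 90°.
θ_B = 90° − 46.05° = 43.95°.

θ_B ≈ 43.95°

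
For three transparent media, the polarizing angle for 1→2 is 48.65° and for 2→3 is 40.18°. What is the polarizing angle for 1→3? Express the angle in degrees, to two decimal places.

n₂/n₁ = tan 48.65° = 1.1363 and n₃/n₂ = tan 40.18° = 0.8445.
So n₃/n₁ = (n₂/n₁)(n₃/n₂) = 1.1363 × 0.8445 = 0.9595.
θ_B(1→3) = arctan(0.9595) = 43.82°.

θ_B ≈ 43.82°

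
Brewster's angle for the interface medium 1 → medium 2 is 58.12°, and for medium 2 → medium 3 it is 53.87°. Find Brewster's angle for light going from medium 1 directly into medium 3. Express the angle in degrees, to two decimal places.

Each Brewster angle gives a ratio: n₂/n₁ = tan 58.12° = 1.6078, n₃/n₂ = tan 53.87° = 1.3698.
So n₃/n₁ = (n₂/n₁)(n₃/n₂) = 1.6078 × 1.3698 = 2.2024.
θ_B(1→3) = arctan(2.2024) = 65.58°.

θ_B ≈ 65.58°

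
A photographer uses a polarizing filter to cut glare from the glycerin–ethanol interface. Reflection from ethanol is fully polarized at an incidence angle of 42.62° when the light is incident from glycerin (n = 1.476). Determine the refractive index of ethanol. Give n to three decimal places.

n ≈ 1.358

At Brewster's angle, tan θ_B = n₂/n₁ with n₁ on the incident side (glycerin) and n₂ on the transmitted side (ethanol).
n₂ = n₁ tan θ_B = 1.476 × tan 42.62° = 1.358.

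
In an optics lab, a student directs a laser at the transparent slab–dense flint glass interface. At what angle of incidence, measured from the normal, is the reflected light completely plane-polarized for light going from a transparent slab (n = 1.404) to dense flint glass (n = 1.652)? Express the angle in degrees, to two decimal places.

θ_B ≈ 49.64°

Here n₂/n₁ = 1.652/1.404 = 1.1766, and Brewster's law gives tan θ_B = n₂/n₁.
θ_B = arctan(1.1766) = 49.64°.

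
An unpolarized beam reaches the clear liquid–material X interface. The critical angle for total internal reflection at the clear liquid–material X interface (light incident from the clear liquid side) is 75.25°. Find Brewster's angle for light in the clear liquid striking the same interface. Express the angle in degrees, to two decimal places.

θ_B ≈ 44.04°

n₂/n₁ = sin θ_c = sin 75.25° = 0.9670.
tan θ_B equals the same ratio, so θ_B = arctan(0.9670) = 44.04°.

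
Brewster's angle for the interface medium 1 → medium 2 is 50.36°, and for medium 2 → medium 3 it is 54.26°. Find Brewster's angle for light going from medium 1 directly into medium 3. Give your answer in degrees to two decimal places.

Each Brewster angle gives a ratio: n₂/n₁ = tan 50.36° = 1.2071, n₃/n₂ = tan 54.26° = 1.3896.
So n₃/n₁ = (n₂/n₁)(n₃/n₂) = 1.2071 × 1.3896 = 1.6774.
θ_B(1→3) = arctan(1.6774) = 59.20°.

θ_B ≈ 59.20°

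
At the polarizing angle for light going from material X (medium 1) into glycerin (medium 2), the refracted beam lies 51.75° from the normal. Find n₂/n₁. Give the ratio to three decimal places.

n₂/n₁ ≈ 0.788

θ_B + θ_t = 90°, so θ_B = 90° − 51.75° = 38.25°.
tan θ_B = n₂/n₁, so n₂/n₁ = tan 38.25° = 0.788.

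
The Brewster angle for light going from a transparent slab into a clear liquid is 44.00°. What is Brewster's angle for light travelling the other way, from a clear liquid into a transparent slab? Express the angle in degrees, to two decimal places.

The two Brewster angles are complementary: θ_B' = 90° − θ_B = 90° − 44.00° = 46.00°.

θ_B' ≈ 46.00°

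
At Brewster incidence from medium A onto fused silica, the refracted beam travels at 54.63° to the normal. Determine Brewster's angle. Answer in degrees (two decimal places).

Brewster's condition makes the reflected and refracted beams perpendicular: θ_B + θ_t = 90°.
θ_B = 90° − 54.63° = 35.37°.

θ_B ≈ 35.37°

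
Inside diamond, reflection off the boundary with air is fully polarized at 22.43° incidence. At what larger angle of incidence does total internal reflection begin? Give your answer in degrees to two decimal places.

tan θ_B = n₂/n₁ = tan 22.43° = 0.4128.
Total internal reflection: sin θ_c = n₂/n₁ = 0.4128.
θ_c = arcsin(0.4128) = 24.38°.

θ_c ≈ 24.38°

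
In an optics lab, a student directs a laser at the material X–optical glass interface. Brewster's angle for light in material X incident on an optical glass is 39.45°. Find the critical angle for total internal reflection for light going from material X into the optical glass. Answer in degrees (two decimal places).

tan θ_B = n₂/n₁ = tan 39.45° = 0.8229.
Total internal reflection: sin θ_c = n₂/n₁ = 0.8229.
θ_c = arcsin(0.8229) = 55.37°.

θ_c ≈ 55.37°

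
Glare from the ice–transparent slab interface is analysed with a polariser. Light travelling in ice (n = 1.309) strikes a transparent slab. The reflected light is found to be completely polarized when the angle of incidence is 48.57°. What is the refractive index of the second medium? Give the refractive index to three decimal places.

Brewster's law: tan θ_B = n₂/n₁ (light incident in ice, refracted into a transparent slab).
n₂ = n₁ tan θ_B = 1.309 × tan 48.57° = 1.483.

n ≈ 1.483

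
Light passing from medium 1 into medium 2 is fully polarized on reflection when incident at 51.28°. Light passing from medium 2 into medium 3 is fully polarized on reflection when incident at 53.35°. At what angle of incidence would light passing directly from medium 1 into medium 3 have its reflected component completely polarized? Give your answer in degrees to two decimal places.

Each Brewster angle gives a ratio: n₂/n₁ = tan 51.28° = 1.2473, n₃/n₂ = tan 53.35° = 1.3440.
So n₃/n₁ = (n₂/n₁)(n₃/n₂) = 1.2473 × 1.3440 = 1.6764.
θ_B(1→3) = arctan(1.6764) = 59.18°.

θ_B ≈ 59.18°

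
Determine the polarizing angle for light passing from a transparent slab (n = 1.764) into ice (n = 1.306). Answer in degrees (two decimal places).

θ_B ≈ 36.51°

tan θ_B = n₂/n₁ = 1.306/1.764 = 0.7404. Taking the arctangent, θ_B = 36.51°.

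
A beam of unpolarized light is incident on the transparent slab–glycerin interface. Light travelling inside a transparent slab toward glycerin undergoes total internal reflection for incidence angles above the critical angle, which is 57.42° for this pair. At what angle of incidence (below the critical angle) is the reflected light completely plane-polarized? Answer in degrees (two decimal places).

sin θ_c = n₂/n₁, so n₂/n₁ = sin 57.42° = 0.8426.
Brewster: tan θ_B = n₂/n₁ = 0.8426.
θ_B = arctan(0.8426) = 40.12°.

θ_B ≈ 40.12°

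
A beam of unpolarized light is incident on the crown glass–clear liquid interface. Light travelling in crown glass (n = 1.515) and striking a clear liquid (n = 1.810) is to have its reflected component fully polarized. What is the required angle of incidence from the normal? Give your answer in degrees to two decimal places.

θ_B ≈ 50.07°

Here n₂/n₁ = 1.810/1.515 = 1.1947, and Brewster's law gives tan θ_B = n₂/n₁.
θ_B = arctan(1.1947) = 50.07°.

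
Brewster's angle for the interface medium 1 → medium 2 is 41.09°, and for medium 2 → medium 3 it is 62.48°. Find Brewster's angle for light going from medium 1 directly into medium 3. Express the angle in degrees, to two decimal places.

tan θ_B(1→2) = n₂/n₁ = tan 41.09° = 0.8720.
tan θ_B(2→3) = n₃/n₂ = tan 62.48° = 1.9193.
Multiplying, n₃/n₁ = 0.8720 × 1.9193 = 1.6738, and θ_B(1→3) = arctan 1.6738 = 59.14°.

θ_B ≈ 59.14°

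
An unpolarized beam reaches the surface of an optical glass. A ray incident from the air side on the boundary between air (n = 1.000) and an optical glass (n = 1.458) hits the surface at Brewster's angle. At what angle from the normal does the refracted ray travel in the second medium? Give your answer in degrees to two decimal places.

θ_t ≈ 34.45°

tan θ_B = n₂/n₁ = 1.458/1.000 = 1.4580, so θ_B = 55.55°.
At Brewster's angle the reflected and refracted rays are perpendicular, so θ_t = 90° − θ_B = 90° − 55.55° = 34.45°.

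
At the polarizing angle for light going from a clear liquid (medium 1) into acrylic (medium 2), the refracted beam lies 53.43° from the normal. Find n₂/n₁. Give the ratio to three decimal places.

At Brewster incidence θ_B = 90° − θ_t = 90° − 53.43° = 36.57°.
tan θ_B = n₂/n₁, so n₂/n₁ = tan 36.57° = 0.742.

n₂/n₁ ≈ 0.742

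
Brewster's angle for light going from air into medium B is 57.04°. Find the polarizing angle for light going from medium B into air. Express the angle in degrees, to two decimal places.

tan θ_B' = n₁/n₂ = 1/tan θ_B, so θ_B' = 90° − θ_B.
θ_B' = 90° − 57.04° = 32.96°.

θ_B' ≈ 32.96°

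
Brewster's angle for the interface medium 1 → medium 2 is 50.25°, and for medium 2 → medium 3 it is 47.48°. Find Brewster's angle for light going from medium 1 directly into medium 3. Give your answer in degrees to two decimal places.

θ_B ≈ 52.67°

tan θ_B(1→2) = n₂/n₁ = tan 50.25° = 1.2024.
tan θ_B(2→3) = n₃/n₂ = tan 47.48° = 1.0905.
So n₃/n₁ = (n₂/n₁)(n₃/n₂) = 1.2024 × 1.0905 = 1.3112.
θ_B(1→3) = arctan(1.3112) = 52.67°.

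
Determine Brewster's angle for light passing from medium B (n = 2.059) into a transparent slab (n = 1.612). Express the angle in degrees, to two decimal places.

θ_B ≈ 38.06°

tan θ_B = n₂/n₁ = 1.612/2.059 = 0.7829. Taking the arctangent, θ_B = 38.06°.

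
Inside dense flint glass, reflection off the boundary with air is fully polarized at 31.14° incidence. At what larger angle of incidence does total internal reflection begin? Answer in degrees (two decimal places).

θ_c ≈ 37.17°

n₂/n₁ = tan 31.14° = 0.6042; the critical angle satisfies sin θ_c = n₂/n₁.
θ_c = arcsin(0.6042) = 37.17°.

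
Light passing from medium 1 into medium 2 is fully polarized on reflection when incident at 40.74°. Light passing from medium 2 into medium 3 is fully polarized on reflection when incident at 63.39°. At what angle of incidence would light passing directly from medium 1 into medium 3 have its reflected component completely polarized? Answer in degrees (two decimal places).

θ_B ≈ 59.82°

Each Brewster angle gives a ratio: n₂/n₁ = tan 40.74° = 0.8614, n₃/n₂ = tan 63.39° = 1.9961.
Multiplying, n₃/n₁ = 0.8614 × 1.9961 = 1.7193, and θ_B(1→3) = arctan 1.7193 = 59.82°.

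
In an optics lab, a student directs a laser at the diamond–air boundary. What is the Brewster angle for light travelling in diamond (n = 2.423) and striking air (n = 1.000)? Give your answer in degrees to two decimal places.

θ_B ≈ 22.43°

At Brewster's angle the reflected and refracted rays are perpendicular, which with Snell's law gives tan θ_B = n₂/n₁.
tan θ_B = n₂/n₁ = 1.000/2.423 = 0.4127.
So θ_B = arctan 0.4127 = 22.43°.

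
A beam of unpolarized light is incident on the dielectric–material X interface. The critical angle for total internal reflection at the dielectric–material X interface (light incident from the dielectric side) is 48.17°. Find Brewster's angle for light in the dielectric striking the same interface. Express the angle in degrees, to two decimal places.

θ_B ≈ 36.69°

n₂/n₁ = sin θ_c = sin 48.17° = 0.7451.
tan θ_B equals the same ratio, so θ_B = arctan(0.7451) = 36.69°.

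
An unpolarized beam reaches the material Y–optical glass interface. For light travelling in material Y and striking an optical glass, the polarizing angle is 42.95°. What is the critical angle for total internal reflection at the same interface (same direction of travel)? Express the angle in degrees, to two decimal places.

n₂/n₁ = tan 42.95° = 0.9309; the critical angle satisfies sin θ_c = n₂/n₁.
θ_c = arcsin(0.9309) = 68.57°.

θ_c ≈ 68.57°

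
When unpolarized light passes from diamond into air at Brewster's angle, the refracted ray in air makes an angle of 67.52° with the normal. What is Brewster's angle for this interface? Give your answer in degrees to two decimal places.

θ_B ≈ 22.48°

Since the reflected and refracted rays are at right angles at the polarizing angle, θ_B + θ_t = 90°.
So θ_B = 90° − θ_t = 90° − 67.52° = 22.48°.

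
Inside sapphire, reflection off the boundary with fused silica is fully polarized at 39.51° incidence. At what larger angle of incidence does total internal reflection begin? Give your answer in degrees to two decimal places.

tan θ_B = n₂/n₁ = tan 39.51° = 0.8246.
Total internal reflection: sin θ_c = n₂/n₁ = 0.8246.
θ_c = arcsin(0.8246) = 55.55°.

θ_c ≈ 55.55°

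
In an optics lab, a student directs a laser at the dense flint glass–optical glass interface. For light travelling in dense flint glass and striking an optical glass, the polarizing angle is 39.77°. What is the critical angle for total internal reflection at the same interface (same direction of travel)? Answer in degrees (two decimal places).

θ_c ≈ 56.33°

From Brewster, n₂/n₁ = tan θ_B = tan 39.77° = 0.8323.
Then sin θ_c = n₂/n₁ = 0.8323, so θ_c = arcsin 0.8323 = 56.33°.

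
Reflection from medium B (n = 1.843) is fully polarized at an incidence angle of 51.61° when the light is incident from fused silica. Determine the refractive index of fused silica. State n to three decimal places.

n ≈ 1.460

At the polarizing angle, tan θ_B = n₂/n₁ with n₁ on the incident side (fused silica) and n₂ on the transmitted side (medium B).
n₁ = n₂ / tan θ_B = 1.843 / tan 51.61° = 1.460.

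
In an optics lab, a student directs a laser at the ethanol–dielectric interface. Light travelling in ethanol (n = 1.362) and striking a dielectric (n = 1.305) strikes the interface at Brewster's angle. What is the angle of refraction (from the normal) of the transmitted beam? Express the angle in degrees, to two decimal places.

θ_B = arctan(n₂/n₁) = arctan(1.305/1.362) = 43.78°.
At Brewster's angle the reflected and refracted rays are perpendicular, so θ_t = 90° − θ_B = 90° − 43.78° = 46.22°.

θ_t ≈ 46.22°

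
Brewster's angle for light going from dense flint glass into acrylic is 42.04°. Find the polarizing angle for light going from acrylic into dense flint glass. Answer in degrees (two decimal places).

θ_B' ≈ 47.96°

Reversing the direction swaps n₁ and n₂, so tan θ_B' = 1/tan θ_B and θ_B' = 90° − θ_B.
Hence θ_B' = 90° − 42.04° = 47.96°.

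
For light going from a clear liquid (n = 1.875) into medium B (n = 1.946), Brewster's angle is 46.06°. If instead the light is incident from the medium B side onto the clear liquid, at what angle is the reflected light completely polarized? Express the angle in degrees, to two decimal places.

θ_B' ≈ 43.94°

Reversing the direction swaps n₁ and n₂, so tan θ_B' = 1/tan θ_B and θ_B' = 90° − θ_B.
Hence θ_B' = 90° − 46.06° = 43.94°.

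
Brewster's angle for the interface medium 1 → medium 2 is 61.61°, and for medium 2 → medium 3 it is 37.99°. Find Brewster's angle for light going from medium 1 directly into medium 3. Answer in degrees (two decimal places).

θ_B ≈ 55.32°

tan θ_B(1→2) = n₂/n₁ = tan 61.61° = 1.8502.
tan θ_B(2→3) = n₃/n₂ = tan 37.99° = 0.7810.
So n₃/n₁ = (n₂/n₁)(n₃/n₂) = 1.8502 × 0.7810 = 1.4450.
θ_B(1→3) = arctan(1.4450) = 55.32°.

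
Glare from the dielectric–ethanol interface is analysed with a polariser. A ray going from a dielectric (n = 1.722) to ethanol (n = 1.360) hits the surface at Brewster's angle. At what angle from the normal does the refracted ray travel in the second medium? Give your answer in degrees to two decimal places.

θ_t ≈ 51.70°

θ_B = arctan(n₂/n₁) = arctan(1.360/1.722) = 38.30°.
At Brewster's angle the reflected and refracted rays are perpendicular, so θ_t = 90° − θ_B = 90° − 38.30° = 51.70°.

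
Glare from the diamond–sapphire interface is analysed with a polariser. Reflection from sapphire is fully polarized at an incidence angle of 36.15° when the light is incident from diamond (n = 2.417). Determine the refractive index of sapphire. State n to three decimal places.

n ≈ 1.766

Full polarization of the reflected beam means tan θ_B = n₂/n₁, where n₁ is the incident medium (diamond).
n₂ = n₁ tan θ_B = 2.417 × tan 36.15° = 1.766.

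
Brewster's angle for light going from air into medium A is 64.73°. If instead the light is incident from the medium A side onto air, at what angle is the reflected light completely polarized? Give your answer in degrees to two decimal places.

The two Brewster angles are complementary: θ_B' = 90° − θ_B = 90° − 64.73° = 25.27°.

θ_B' ≈ 25.27°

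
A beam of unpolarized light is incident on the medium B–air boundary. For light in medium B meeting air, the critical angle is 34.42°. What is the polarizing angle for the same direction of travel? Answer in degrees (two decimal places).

n₂/n₁ = sin θ_c = sin 34.42° = 0.5653.
tan θ_B equals the same ratio, so θ_B = arctan(0.5653) = 29.48°.

θ_B ≈ 29.48°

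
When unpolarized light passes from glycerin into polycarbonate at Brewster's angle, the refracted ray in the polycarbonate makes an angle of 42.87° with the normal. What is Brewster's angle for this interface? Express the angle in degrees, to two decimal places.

θ_B ≈ 47.13°

Since the reflected and refracted rays are at right angles at the polarizing angle, θ_B + θ_t = 90°.
So θ_B = 90° − θ_t = 90° − 42.87° = 47.13°.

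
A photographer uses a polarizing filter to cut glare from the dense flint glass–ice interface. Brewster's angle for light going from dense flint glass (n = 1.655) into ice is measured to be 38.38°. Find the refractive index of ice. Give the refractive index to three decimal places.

n ≈ 1.311

At Brewster's angle, tan θ_B = n₂/n₁ with n₁ on the incident side (dense flint glass) and n₂ on the transmitted side (ice).
n₂ = n₁ tan θ_B = 1.655 × tan 38.38° = 1.311.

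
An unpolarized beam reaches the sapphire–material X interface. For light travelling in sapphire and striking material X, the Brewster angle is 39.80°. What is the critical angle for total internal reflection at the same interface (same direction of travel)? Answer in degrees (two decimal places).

From Brewster, n₂/n₁ = tan θ_B = tan 39.80° = 0.8332.
Then sin θ_c = n₂/n₁ = 0.8332, so θ_c = arcsin 0.8332 = 56.43°.

θ_c ≈ 56.43°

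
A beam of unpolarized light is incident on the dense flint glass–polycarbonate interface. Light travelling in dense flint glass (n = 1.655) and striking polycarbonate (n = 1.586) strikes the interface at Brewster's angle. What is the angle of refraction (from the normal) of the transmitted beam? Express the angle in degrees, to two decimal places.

θ_t ≈ 46.22°

tan θ_B = n₂/n₁ = 1.586/1.655 = 0.9583, so θ_B = 43.78°.
Since θ_B + θ_t = 90° at Brewster incidence, θ_t = 90° − 43.78° = 46.22°.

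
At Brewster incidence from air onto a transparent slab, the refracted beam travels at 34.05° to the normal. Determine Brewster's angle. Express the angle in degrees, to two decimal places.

θ_B ≈ 55.95°

At Brewster's angle the reflected and refracted rays are perpendicular, so θ_B + θ_t = 90°.
So θ_B = 90° − θ_t = 90° − 34.05° = 55.95°.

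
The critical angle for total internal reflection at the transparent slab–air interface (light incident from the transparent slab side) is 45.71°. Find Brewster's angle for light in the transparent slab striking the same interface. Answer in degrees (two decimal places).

θ_B ≈ 35.60°

sin θ_c = n₂/n₁, so n₂/n₁ = sin 45.71° = 0.7158.
Brewster: tan θ_B = n₂/n₁ = 0.7158.
θ_B = arctan(0.7158) = 35.60°.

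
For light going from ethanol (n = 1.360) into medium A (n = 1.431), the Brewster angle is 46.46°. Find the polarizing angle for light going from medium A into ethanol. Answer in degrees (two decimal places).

θ_B' ≈ 43.54°

tan θ_B' = n₁/n₂ = 1/tan θ_B, so θ_B' = 90° − θ_B.
θ_B' = 90° − 46.46° = 43.54°.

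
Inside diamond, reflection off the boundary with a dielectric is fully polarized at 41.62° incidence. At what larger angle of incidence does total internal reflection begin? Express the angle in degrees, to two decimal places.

θ_c ≈ 62.68°

n₂/n₁ = tan 41.62° = 0.8885; the critical angle satisfies sin θ_c = n₂/n₁.
θ_c = arcsin(0.8885) = 62.68°.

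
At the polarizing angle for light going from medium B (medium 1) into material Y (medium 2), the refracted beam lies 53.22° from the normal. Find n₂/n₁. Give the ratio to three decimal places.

n₂/n₁ ≈ 0.748

θ_B + θ_t = 90°, so θ_B = 90° − 53.22° = 36.78°.
Then n₂/n₁ = tan θ_B = tan 36.78° = 0.748.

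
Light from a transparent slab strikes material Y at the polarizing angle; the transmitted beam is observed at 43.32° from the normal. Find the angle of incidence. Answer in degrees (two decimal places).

θ_B ≈ 46.68°

Since the reflected and refracted rays are at right angles at the polarizing angle, θ_B + θ_t = 90°.
θ_B = 90° − 43.32° = 46.68°.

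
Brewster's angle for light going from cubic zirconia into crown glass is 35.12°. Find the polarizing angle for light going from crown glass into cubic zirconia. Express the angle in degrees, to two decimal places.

The two Brewster angles are complementary: θ_B' = 90° − θ_B = 90° − 35.12° = 54.88°.

θ_B' ≈ 54.88°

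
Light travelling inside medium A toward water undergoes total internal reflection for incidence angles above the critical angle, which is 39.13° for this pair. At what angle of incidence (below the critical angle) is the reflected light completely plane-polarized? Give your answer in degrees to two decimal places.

sin θ_c = n₂/n₁, so n₂/n₁ = sin 39.13° = 0.6311.
Brewster: tan θ_B = n₂/n₁ = 0.6311.
θ_B = arctan(0.6311) = 32.26°.

θ_B ≈ 32.26°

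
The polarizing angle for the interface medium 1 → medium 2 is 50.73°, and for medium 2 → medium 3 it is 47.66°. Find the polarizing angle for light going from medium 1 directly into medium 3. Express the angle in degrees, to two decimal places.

Each Brewster angle gives a ratio: n₂/n₁ = tan 50.73° = 1.2231, n₃/n₂ = tan 47.66° = 1.0974.
n₃/n₁ = 1.3422. Then tan θ_B(1→3) = n₃/n₁, so θ_B(1→3) = arctan(1.3422) = 53.31°.

θ_B ≈ 53.31°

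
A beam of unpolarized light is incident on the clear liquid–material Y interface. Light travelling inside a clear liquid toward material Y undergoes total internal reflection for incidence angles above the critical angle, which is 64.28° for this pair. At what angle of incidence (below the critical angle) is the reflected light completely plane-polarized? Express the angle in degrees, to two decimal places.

n₂/n₁ = sin θ_c = sin 64.28° = 0.9009.
tan θ_B equals the same ratio, so θ_B = arctan(0.9009) = 42.02°.

θ_B ≈ 42.02°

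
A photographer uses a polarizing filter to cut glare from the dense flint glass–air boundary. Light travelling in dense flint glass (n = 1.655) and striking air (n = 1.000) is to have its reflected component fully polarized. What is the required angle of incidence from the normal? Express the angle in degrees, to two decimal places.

The reflected p-component vanishes when tan θ_B = n₂/n₁.
Here n₂/n₁ = 1.000/1.655 = 0.6042, and Brewster's law gives tan θ_B = n₂/n₁.
So θ_B = arctan 0.6042 = 31.14°.

θ_B ≈ 31.14°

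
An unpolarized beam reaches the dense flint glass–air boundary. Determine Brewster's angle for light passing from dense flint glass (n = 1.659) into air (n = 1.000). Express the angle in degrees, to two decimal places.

θ_B ≈ 31.08°

Here n₂/n₁ = 1.000/1.659 = 0.6028, and Brewster's law gives tan θ_B = n₂/n₁.
So θ_B = arctan 0.6028 = 31.08°.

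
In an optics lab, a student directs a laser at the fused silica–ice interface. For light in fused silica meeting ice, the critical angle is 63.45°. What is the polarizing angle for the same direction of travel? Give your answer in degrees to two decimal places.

θ_B ≈ 41.81°

n₂/n₁ = sin θ_c = sin 63.45° = 0.8945.
tan θ_B equals the same ratio, so θ_B = arctan(0.8945) = 41.81°.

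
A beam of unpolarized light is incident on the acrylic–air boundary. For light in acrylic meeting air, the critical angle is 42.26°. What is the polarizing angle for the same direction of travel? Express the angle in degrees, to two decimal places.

n₂/n₁ = sin θ_c = sin 42.26° = 0.6725.
tan θ_B equals the same ratio, so θ_B = arctan(0.6725) = 33.92°.

θ_B ≈ 33.92°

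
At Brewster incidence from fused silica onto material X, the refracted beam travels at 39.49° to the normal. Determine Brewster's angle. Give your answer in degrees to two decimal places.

Brewster's condition makes the reflected and refracted beams perpendicular: θ_B + θ_t = 90°.
θ_B = 90° − 39.49° = 50.51°.

θ_B ≈ 50.51°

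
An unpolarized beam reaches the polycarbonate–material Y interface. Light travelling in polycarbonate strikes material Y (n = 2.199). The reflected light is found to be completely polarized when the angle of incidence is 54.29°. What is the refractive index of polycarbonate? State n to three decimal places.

At the Brewster angle, tan θ_B = n₂/n₁ with n₁ on the incident side (polycarbonate) and n₂ on the transmitted side (material Y).
n₁ = n₂ / tan θ_B = 2.199 / tan 54.29° = 1.581.

n ≈ 1.581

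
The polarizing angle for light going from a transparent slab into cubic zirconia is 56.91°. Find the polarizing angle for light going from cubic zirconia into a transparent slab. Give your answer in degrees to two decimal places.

θ_B' ≈ 33.09°

The two Brewster angles are complementary: θ_B' = 90° − θ_B = 90° − 56.91° = 33.09°.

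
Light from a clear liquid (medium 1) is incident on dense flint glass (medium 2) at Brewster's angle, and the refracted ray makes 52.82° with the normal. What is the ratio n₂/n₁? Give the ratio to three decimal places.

n₂/n₁ ≈ 0.758

At Brewster incidence θ_B = 90° − θ_t = 90° − 52.82° = 37.18°.
Then n₂/n₁ = tan θ_B = tan 37.18° = 0.758.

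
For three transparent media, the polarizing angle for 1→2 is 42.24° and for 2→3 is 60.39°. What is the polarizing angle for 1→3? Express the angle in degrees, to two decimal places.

Each Brewster angle gives a ratio: n₂/n₁ = tan 42.24° = 0.9080, n₃/n₂ = tan 60.39° = 1.7596.
n₃/n₁ = 1.5978. Then tan θ_B(1→3) = n₃/n₁, so θ_B(1→3) = arctan(1.5978) = 57.96°.

θ_B ≈ 57.96°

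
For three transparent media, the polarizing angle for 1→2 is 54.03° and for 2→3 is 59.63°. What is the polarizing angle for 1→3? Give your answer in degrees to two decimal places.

Each Brewster angle gives a ratio: n₂/n₁ = tan 54.03° = 1.3779, n₃/n₂ = tan 59.63° = 1.7065.
Multiplying, n₃/n₁ = 1.3779 × 1.7065 = 2.3514, and θ_B(1→3) = arctan 2.3514 = 66.96°.

θ_B ≈ 66.96°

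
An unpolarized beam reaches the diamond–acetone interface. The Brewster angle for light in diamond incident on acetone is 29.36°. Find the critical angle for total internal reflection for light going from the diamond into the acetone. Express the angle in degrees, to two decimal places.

θ_c ≈ 34.23°

tan θ_B = n₂/n₁ = tan 29.36° = 0.5626.
Total internal reflection: sin θ_c = n₂/n₁ = 0.5626.
θ_c = arcsin(0.5626) = 34.23°.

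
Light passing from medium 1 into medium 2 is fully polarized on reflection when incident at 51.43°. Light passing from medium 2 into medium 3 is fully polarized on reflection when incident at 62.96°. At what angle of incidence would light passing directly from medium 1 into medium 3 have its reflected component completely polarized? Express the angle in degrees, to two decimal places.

θ_B ≈ 67.85°

n₂/n₁ = tan 51.43° = 1.2540 and n₃/n₂ = tan 62.96° = 1.9592.
n₃/n₁ = 2.4569. Then tan θ_B(1→3) = n₃/n₁, so θ_B(1→3) = arctan(2.4569) = 67.85°.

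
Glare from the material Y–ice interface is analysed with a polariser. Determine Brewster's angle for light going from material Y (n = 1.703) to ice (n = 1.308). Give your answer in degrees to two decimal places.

θ_B ≈ 37.53°

Here n₂/n₁ = 1.308/1.703 = 0.7681, and Brewster's law gives tan θ_B = n₂/n₁.
θ_B = arctan(0.7681) = 37.53°.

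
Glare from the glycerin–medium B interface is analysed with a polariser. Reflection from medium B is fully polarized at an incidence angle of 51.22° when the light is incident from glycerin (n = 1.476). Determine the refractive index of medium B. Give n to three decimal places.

At Brewster's angle, tan θ_B = n₂/n₁ with n₁ on the incident side (glycerin) and n₂ on the transmitted side (medium B).
n₂ = n₁ tan θ_B = 1.476 × tan 51.22° = 1.837.

n ≈ 1.837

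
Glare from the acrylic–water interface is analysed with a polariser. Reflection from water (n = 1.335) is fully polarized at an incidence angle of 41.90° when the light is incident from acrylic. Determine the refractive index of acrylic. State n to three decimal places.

n ≈ 1.488

At Brewster's angle, tan θ_B = n₂/n₁ with n₁ on the incident side (acrylic) and n₂ on the transmitted side (water).
n₁ = n₂ / tan θ_B = 1.335 / tan 41.90° = 1.488.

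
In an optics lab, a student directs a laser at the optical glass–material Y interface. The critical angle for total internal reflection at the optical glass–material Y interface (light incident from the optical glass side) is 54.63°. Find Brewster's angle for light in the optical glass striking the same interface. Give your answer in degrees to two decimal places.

θ_B ≈ 39.19°

At the critical angle sin θ_c = n₂/n₁, giving n₂/n₁ = sin 54.63° = 0.8154.
Then tan θ_B = n₂/n₁ = 0.8154, so θ_B = arctan 0.8154 = 39.19°.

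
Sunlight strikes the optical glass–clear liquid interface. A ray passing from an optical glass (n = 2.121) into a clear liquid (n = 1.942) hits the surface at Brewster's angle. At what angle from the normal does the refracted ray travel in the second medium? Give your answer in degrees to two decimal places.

θ_B = arctan(n₂/n₁) = arctan(1.942/2.121) = 42.48°.
At Brewster's angle the reflected and refracted rays are perpendicular, so θ_t = 90° − θ_B = 90° − 42.48° = 47.52°.

θ_t ≈ 47.52°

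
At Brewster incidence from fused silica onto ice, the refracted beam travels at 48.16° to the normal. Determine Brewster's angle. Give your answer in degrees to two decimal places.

Since the reflected and refracted rays are at right angles at the polarizing angle, θ_B + θ_t = 90°.
So θ_B = 90° − θ_t = 90° − 48.16° = 41.84°.

θ_B ≈ 41.84°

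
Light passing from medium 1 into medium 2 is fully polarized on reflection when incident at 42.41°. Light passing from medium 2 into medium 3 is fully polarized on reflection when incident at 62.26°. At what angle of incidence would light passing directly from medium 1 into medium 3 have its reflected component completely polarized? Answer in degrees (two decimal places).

θ_B ≈ 60.07°

tan θ_B(1→2) = n₂/n₁ = tan 42.41° = 0.9134.
tan θ_B(2→3) = n₃/n₂ = tan 62.26° = 1.9015.
Multiplying, n₃/n₁ = 0.9134 × 1.9015 = 1.7369, and θ_B(1→3) = arctan 1.7369 = 60.07°.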